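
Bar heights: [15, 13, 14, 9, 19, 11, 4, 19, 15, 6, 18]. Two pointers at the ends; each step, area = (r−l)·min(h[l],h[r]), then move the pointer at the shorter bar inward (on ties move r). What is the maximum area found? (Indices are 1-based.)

l=1 r=11: min(15,18)*10=150 best=150 *, l++
l=2 r=11: min(13,18)*9=117 best=150, l++
l=3 r=11: min(14,18)*8=112 best=150, l++
l=4 r=11: min(9,18)*7=63 best=150, l++
l=5 r=11: min(19,18)*6=108 best=150, r--
l=5 r=10: min(19,6)*5=30 best=150, r--
l=5 r=9: min(19,15)*4=60 best=150, r--
l=5 r=8: min(19,19)*3=57 best=150, r--
l=5 r=7: min(19,4)*2=8 best=150, r--
l=5 r=6: min(19,11)*1=11 best=150, r--

max area = 150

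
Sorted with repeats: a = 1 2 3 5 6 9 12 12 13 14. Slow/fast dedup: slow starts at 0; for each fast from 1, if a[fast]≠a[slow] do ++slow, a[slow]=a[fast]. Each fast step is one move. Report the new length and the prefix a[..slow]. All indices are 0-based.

(s=0,f=1) a[fast]=2≠a[slow]=1 write a[1]=2 → slow++,fast++
(s=1,f=2) a[fast]=3≠a[slow]=2 write a[2]=3 → slow++,fast++
(s=2,f=3) a[fast]=5≠a[slow]=3 write a[3]=5 → slow++,fast++
(s=3,f=4) a[fast]=6≠a[slow]=5 write a[4]=6 → slow++,fast++
(s=4,f=5) a[fast]=9≠a[slow]=6 write a[5]=9 → slow++,fast++
(s=5,f=6) a[fast]=12≠a[slow]=9 write a[6]=12 → slow++,fast++
(s=6,f=7) a[fast]=12=a[slow] dup → fast++
(s=6,f=8) a[fast]=13≠a[slow]=12 write a[7]=13 → slow++,fast++
(s=7,f=9) a[fast]=14≠a[slow]=13 write a[8]=14 → slow++,fast++

length 9; prefix = [1, 2, 3, 5, 6, 9, 12, 13, 14]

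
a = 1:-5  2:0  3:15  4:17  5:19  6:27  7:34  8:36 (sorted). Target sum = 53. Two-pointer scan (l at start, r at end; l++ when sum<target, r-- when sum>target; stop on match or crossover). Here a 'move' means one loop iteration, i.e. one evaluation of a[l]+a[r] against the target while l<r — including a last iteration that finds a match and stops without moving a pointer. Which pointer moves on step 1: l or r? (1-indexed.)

l

[1,8] -5+36=31 <53 → l++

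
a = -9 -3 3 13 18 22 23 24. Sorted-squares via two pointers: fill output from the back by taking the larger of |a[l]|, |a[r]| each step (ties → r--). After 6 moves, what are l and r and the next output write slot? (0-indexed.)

l=0 r=7: |-9|<=|24| out[7]=576, r--
l=0 r=6: |-9|<=|23| out[6]=529, r--
l=0 r=5: |-9|<=|22| out[5]=484, r--
l=0 r=4: |-9|<=|18| out[4]=324, r--
l=0 r=3: |-9|<=|13| out[3]=169, r--
l=0 r=2: |-9|>|3| out[2]=81, l++

l=1, r=2, next write slot=1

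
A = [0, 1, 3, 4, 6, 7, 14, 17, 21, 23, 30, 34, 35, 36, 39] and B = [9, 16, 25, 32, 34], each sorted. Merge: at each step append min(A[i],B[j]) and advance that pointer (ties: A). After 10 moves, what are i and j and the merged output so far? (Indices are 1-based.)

i=9, j=3, merged so far=[0, 1, 3, 4, 6, 7, 9, 14, 16, 17]

[i=1,j=1] A[i]=0<=B[j]=9 take 0 → i++
[i=2,j=1] A[i]=1<=B[j]=9 take 1 → i++
[i=3,j=1] A[i]=3<=B[j]=9 take 3 → i++
[i=4,j=1] A[i]=4<=B[j]=9 take 4 → i++
[i=5,j=1] A[i]=6<=B[j]=9 take 6 → i++
[i=6,j=1] A[i]=7<=B[j]=9 take 7 → i++
[i=7,j=1] A[i]=14>B[j]=9 take 9 → j++
[i=7,j=2] A[i]=14<=B[j]=16 take 14 → i++
[i=8,j=2] A[i]=17>B[j]=16 take 16 → j++
[i=8,j=3] A[i]=17<=B[j]=25 take 17 → i++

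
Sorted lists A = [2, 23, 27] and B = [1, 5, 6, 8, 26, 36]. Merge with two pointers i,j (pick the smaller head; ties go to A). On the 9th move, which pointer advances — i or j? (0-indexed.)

i=0 j=0: A[i]=2>B[j]=1 take 1, j++
i=0 j=1: A[i]=2<=B[j]=5 take 2, i++
i=1 j=1: A[i]=23>B[j]=5 take 5, j++
i=1 j=2: A[i]=23>B[j]=6 take 6, j++
i=1 j=3: A[i]=23>B[j]=8 take 8, j++
i=1 j=4: A[i]=23<=B[j]=26 take 23, i++
i=2 j=4: A[i]=27>B[j]=26 take 26, j++
i=2 j=5: A[i]=27<=B[j]=36 take 27, i++
i=3 j=5: A done, take B[j]=36, j++

j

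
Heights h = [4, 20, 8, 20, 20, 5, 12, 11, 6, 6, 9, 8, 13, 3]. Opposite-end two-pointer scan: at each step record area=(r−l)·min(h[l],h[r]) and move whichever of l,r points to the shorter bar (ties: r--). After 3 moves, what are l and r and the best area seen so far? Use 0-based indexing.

[0,13] min(4,3)*13=39 best=39 * → r--
[0,12] min(4,13)*12=48 best=48 * → l++
[1,12] min(20,13)*11=143 best=143 * → r--

l=1, r=11, best area=143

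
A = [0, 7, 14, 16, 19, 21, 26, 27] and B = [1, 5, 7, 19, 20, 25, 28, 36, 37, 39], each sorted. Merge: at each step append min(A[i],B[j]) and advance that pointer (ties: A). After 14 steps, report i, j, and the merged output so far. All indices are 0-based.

i=8, j=6, merged so far=[0, 1, 5, 7, 7, 14, 16, 19, 19, 20, 21, 25, 26, 27]

[i=0,j=0] A[i]=0<=B[j]=1 take 0 → i++
[i=1,j=0] A[i]=7>B[j]=1 take 1 → j++
[i=1,j=1] A[i]=7>B[j]=5 take 5 → j++
[i=1,j=2] A[i]=7<=B[j]=7 take 7 → i++
[i=2,j=2] A[i]=14>B[j]=7 take 7 → j++
[i=2,j=3] A[i]=14<=B[j]=19 take 14 → i++
[i=3,j=3] A[i]=16<=B[j]=19 take 16 → i++
[i=4,j=3] A[i]=19<=B[j]=19 take 19 → i++
[i=5,j=3] A[i]=21>B[j]=19 take 19 → j++
[i=5,j=4] A[i]=21>B[j]=20 take 20 → j++
[i=5,j=5] A[i]=21<=B[j]=25 take 21 → i++
[i=6,j=5] A[i]=26>B[j]=25 take 25 → j++
[i=6,j=6] A[i]=26<=B[j]=28 take 26 → i++
[i=7,j=6] A[i]=27<=B[j]=28 take 27 → i++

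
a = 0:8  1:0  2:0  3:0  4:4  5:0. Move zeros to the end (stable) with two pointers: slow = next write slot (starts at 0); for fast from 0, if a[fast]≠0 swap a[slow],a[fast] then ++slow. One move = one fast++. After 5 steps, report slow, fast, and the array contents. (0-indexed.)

(s=0,f=0) a[fast]=8≠0 swap→a[0]=8 → slow++,fast++
(s=1,f=1) a[fast]=0 → fast++
(s=1,f=2) a[fast]=0 → fast++
(s=1,f=3) a[fast]=0 → fast++
(s=1,f=4) a[fast]=4≠0 swap→a[1]=4 → slow++,fast++

slow=2, fast=5, a=[8, 4, 0, 0, 0, 0]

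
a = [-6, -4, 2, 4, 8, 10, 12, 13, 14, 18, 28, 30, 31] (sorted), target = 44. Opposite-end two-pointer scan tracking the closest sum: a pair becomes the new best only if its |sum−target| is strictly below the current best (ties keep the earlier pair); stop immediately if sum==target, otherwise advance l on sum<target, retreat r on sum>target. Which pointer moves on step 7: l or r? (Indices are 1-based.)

l

[1,13] -6+31=25 d=19 * → l++
[2,13] -4+31=27 d=17 * → l++
[3,13] 2+31=33 d=11 * → l++
[4,13] 4+31=35 d=9 * → l++
[5,13] 8+31=39 d=5 * → l++
[6,13] 10+31=41 d=3 * → l++
[7,13] 12+31=43 d=1 * → l++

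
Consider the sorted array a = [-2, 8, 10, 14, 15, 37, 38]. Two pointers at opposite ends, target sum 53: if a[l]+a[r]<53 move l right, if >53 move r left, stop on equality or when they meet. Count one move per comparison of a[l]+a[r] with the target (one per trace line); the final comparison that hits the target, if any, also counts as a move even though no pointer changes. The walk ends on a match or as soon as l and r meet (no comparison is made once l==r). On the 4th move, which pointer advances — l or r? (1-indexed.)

l=1 r=7: -2+38=36 <53, l++
l=2 r=7: 8+38=46 <53, l++
l=3 r=7: 10+38=48 <53, l++
l=4 r=7: 14+38=52 <53, l++

l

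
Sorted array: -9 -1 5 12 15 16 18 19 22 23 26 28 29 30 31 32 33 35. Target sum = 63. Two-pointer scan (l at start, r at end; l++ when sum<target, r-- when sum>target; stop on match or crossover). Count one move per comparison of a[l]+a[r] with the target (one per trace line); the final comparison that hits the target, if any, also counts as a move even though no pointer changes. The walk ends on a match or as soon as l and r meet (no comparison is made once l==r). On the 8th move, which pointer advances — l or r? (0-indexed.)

l

l=0 r=17: -9+35=26 <63, l++
l=1 r=17: -1+35=34 <63, l++
l=2 r=17: 5+35=40 <63, l++
l=3 r=17: 12+35=47 <63, l++
l=4 r=17: 15+35=50 <63, l++
l=5 r=17: 16+35=51 <63, l++
l=6 r=17: 18+35=53 <63, l++
l=7 r=17: 19+35=54 <63, l++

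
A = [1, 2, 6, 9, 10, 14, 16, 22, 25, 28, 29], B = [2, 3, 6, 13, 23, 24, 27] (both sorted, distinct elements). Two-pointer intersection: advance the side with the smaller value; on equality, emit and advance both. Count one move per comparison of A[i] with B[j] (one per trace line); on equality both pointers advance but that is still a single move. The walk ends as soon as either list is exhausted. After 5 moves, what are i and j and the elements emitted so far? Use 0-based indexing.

[i=0,j=0] 1<2 → i++
[i=1,j=0] 2==2 emit → i++,j++
[i=2,j=1] 6>3 → j++
[i=2,j=2] 6==6 emit → i++,j++
[i=3,j=3] 9<13 → i++

i=4, j=3, emitted=[2, 6]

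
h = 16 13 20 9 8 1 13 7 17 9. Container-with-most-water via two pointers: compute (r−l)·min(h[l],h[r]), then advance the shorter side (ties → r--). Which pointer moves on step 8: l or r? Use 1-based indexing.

r

[1,10] min(16,9)*9=81 best=81 * → r--
[1,9] min(16,17)*8=128 best=128 * → l++
[2,9] min(13,17)*7=91 best=128 → l++
[3,9] min(20,17)*6=102 best=128 → r--
[3,8] min(20,7)*5=35 best=128 → r--
[3,7] min(20,13)*4=52 best=128 → r--
[3,6] min(20,1)*3=3 best=128 → r--
[3,5] min(20,8)*2=16 best=128 → r--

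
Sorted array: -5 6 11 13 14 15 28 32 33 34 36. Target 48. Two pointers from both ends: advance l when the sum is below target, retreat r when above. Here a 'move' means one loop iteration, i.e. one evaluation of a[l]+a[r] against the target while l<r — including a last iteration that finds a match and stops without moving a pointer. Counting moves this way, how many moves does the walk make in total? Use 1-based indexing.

l=1 r=11: -5+36=31 <48, l++
l=2 r=11: 6+36=42 <48, l++
l=3 r=11: 11+36=47 <48, l++
l=4 r=11: 13+36=49 >48, r--
l=4 r=10: 13+34=47 <48, l++
l=5 r=10: 14+34=48, found

6 moves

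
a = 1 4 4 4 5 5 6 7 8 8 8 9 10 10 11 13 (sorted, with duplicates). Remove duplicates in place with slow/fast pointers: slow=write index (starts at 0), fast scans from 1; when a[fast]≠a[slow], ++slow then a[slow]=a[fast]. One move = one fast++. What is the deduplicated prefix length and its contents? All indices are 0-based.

slow=0 fast=1: a[fast]=4≠a[slow]=1 write a[1]=4, slow++,fast++
slow=1 fast=2: a[fast]=4=a[slow] dup, fast++
slow=1 fast=3: a[fast]=4=a[slow] dup, fast++
slow=1 fast=4: a[fast]=5≠a[slow]=4 write a[2]=5, slow++,fast++
slow=2 fast=5: a[fast]=5=a[slow] dup, fast++
slow=2 fast=6: a[fast]=6≠a[slow]=5 write a[3]=6, slow++,fast++
slow=3 fast=7: a[fast]=7≠a[slow]=6 write a[4]=7, slow++,fast++
slow=4 fast=8: a[fast]=8≠a[slow]=7 write a[5]=8, slow++,fast++
slow=5 fast=9: a[fast]=8=a[slow] dup, fast++
slow=5 fast=10: a[fast]=8=a[slow] dup, fast++
slow=5 fast=11: a[fast]=9≠a[slow]=8 write a[6]=9, slow++,fast++
slow=6 fast=12: a[fast]=10≠a[slow]=9 write a[7]=10, slow++,fast++
slow=7 fast=13: a[fast]=10=a[slow] dup, fast++
slow=7 fast=14: a[fast]=11≠a[slow]=10 write a[8]=11, slow++,fast++
slow=8 fast=15: a[fast]=13≠a[slow]=11 write a[9]=13, slow++,fast++

length 10; prefix = [1, 4, 5, 6, 7, 8, 9, 10, 11, 13]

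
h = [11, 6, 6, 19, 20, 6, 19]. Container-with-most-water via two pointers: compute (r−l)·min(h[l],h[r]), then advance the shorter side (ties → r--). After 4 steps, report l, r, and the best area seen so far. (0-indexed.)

l=3, r=5, best area=66

[0,6] min(11,19)*6=66 best=66 * → l++
[1,6] min(6,19)*5=30 best=66 → l++
[2,6] min(6,19)*4=24 best=66 → l++
[3,6] min(19,19)*3=57 best=66 → r--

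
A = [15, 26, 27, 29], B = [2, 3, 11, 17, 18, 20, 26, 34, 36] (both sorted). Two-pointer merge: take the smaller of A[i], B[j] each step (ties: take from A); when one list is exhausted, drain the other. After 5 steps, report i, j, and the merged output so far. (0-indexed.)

i=1, j=4, merged so far=[2, 3, 11, 15, 17]

i=0 j=0: A[i]=15>B[j]=2 take 2, j++
i=0 j=1: A[i]=15>B[j]=3 take 3, j++
i=0 j=2: A[i]=15>B[j]=11 take 11, j++
i=0 j=3: A[i]=15<=B[j]=17 take 15, i++
i=1 j=3: A[i]=26>B[j]=17 take 17, j++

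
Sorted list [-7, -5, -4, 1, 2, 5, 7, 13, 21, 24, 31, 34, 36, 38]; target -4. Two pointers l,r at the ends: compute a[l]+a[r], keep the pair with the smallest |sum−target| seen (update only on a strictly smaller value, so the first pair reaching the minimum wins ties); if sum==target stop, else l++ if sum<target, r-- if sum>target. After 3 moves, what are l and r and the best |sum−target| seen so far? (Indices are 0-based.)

[0,13] -7+38=31 d=35 * → r--
[0,12] -7+36=29 d=33 * → r--
[0,11] -7+34=27 d=31 * → r--

l=0, r=10, best |Δ|=31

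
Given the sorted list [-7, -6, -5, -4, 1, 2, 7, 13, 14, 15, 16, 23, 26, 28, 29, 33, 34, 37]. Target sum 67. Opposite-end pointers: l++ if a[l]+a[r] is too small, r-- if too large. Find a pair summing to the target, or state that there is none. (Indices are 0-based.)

(33, 34)

[0,17] -7+37=30 <67 → l++
[1,17] -6+37=31 <67 → l++
[2,17] -5+37=32 <67 → l++
[3,17] -4+37=33 <67 → l++
[4,17] 1+37=38 <67 → l++
[5,17] 2+37=39 <67 → l++
[6,17] 7+37=44 <67 → l++
[7,17] 13+37=50 <67 → l++
[8,17] 14+37=51 <67 → l++
[9,17] 15+37=52 <67 → l++
[10,17] 16+37=53 <67 → l++
[11,17] 23+37=60 <67 → l++
[12,17] 26+37=63 <67 → l++
[13,17] 28+37=65 <67 → l++
[14,17] 29+37=66 <67 → l++
[15,17] 33+37=70 >67 → r--
[15,16] 33+34=67 → found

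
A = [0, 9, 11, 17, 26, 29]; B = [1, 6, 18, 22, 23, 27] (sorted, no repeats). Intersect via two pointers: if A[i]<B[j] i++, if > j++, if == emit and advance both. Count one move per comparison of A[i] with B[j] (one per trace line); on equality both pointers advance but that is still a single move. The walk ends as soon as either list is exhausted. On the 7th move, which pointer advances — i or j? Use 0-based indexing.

j

[i=0,j=0] 0<1 → i++
[i=1,j=0] 9>1 → j++
[i=1,j=1] 9>6 → j++
[i=1,j=2] 9<18 → i++
[i=2,j=2] 11<18 → i++
[i=3,j=2] 17<18 → i++
[i=4,j=2] 26>18 → j++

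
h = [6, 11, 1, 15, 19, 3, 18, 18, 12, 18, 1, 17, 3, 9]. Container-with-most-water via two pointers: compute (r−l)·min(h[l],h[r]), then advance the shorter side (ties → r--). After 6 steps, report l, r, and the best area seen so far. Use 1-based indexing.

[1,14] min(6,9)*13=78 best=78 * → l++
[2,14] min(11,9)*12=108 best=108 * → r--
[2,13] min(11,3)*11=33 best=108 → r--
[2,12] min(11,17)*10=110 best=110 * → l++
[3,12] min(1,17)*9=9 best=110 → l++
[4,12] min(15,17)*8=120 best=120 * → l++

l=5, r=12, best area=120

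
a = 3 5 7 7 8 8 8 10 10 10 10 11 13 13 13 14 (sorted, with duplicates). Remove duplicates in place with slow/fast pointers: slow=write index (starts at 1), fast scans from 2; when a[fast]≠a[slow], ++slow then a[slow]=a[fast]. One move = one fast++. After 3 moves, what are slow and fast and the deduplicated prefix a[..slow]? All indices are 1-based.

(s=1,f=2) a[fast]=5≠a[slow]=3 write a[2]=5 → slow++,fast++
(s=2,f=3) a[fast]=7≠a[slow]=5 write a[3]=7 → slow++,fast++
(s=3,f=4) a[fast]=7=a[slow] dup → fast++

slow=3, fast=5, prefix=[3, 5, 7]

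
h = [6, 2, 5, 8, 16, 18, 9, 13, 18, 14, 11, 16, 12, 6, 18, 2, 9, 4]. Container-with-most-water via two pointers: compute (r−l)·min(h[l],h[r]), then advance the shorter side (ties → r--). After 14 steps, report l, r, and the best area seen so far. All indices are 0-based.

l=5, r=8, best area=162

l=0 r=17: min(6,4)*17=68 best=68 *, r--
l=0 r=16: min(6,9)*16=96 best=96 *, l++
l=1 r=16: min(2,9)*15=30 best=96, l++
l=2 r=16: min(5,9)*14=70 best=96, l++
l=3 r=16: min(8,9)*13=104 best=104 *, l++
l=4 r=16: min(16,9)*12=108 best=108 *, r--
l=4 r=15: min(16,2)*11=22 best=108, r--
l=4 r=14: min(16,18)*10=160 best=160 *, l++
l=5 r=14: min(18,18)*9=162 best=162 *, r--
l=5 r=13: min(18,6)*8=48 best=162, r--
l=5 r=12: min(18,12)*7=84 best=162, r--
l=5 r=11: min(18,16)*6=96 best=162, r--
l=5 r=10: min(18,11)*5=55 best=162, r--
l=5 r=9: min(18,14)*4=56 best=162, r--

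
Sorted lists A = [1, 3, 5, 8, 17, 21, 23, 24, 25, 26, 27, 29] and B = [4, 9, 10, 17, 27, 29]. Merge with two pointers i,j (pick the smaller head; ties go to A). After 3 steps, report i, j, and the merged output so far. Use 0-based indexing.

i=2, j=1, merged so far=[1, 3, 4]

i=0 j=0: A[i]=1<=B[j]=4 take 1, i++
i=1 j=0: A[i]=3<=B[j]=4 take 3, i++
i=2 j=0: A[i]=5>B[j]=4 take 4, j++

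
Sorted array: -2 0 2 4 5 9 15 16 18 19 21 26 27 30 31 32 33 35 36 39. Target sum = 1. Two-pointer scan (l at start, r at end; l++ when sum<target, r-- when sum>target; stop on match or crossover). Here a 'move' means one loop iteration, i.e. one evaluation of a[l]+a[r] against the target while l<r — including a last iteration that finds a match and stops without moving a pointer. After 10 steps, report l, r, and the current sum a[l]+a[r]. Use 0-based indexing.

l=0 r=19: -2+39=37 >1, r--
l=0 r=18: -2+36=34 >1, r--
l=0 r=17: -2+35=33 >1, r--
l=0 r=16: -2+33=31 >1, r--
l=0 r=15: -2+32=30 >1, r--
l=0 r=14: -2+31=29 >1, r--
l=0 r=13: -2+30=28 >1, r--
l=0 r=12: -2+27=25 >1, r--
l=0 r=11: -2+26=24 >1, r--
l=0 r=10: -2+21=19 >1, r--

l=0, r=9, sum=17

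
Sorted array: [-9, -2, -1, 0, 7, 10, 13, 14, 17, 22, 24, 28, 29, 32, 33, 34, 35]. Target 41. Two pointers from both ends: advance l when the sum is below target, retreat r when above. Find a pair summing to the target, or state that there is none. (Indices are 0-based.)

(7, 34)

l=0 r=16: -9+35=26 <41, l++
l=1 r=16: -2+35=33 <41, l++
l=2 r=16: -1+35=34 <41, l++
l=3 r=16: 0+35=35 <41, l++
l=4 r=16: 7+35=42 >41, r--
l=4 r=15: 7+34=41, found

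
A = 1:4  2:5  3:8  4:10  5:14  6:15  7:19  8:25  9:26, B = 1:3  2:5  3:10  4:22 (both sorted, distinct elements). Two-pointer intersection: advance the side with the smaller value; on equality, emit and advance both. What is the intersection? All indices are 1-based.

intersection = [5, 10]

i=1 j=1: 4>3, j++
i=1 j=2: 4<5, i++
i=2 j=2: 5==5 emit, i++,j++
i=3 j=3: 8<10, i++
i=4 j=3: 10==10 emit, i++,j++
i=5 j=4: 14<22, i++
i=6 j=4: 15<22, i++
i=7 j=4: 19<22, i++
i=8 j=4: 25>22, j++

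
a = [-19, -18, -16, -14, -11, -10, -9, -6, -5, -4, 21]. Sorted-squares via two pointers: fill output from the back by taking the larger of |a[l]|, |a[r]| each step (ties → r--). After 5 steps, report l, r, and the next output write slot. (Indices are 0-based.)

l=4, r=9, next write slot=5

[0,10] |-19|<=|21| out[10]=441 → r--
[0,9] |-19|>|-4| out[9]=361 → l++
[1,9] |-18|>|-4| out[8]=324 → l++
[2,9] |-16|>|-4| out[7]=256 → l++
[3,9] |-14|>|-4| out[6]=196 → l++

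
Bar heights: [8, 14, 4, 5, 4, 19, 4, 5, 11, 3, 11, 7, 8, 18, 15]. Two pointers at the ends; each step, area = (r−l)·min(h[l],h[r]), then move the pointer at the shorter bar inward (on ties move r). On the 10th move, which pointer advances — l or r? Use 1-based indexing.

r

l=1 r=15: min(8,15)*14=112 best=112 *, l++
l=2 r=15: min(14,15)*13=182 best=182 *, l++
l=3 r=15: min(4,15)*12=48 best=182, l++
l=4 r=15: min(5,15)*11=55 best=182, l++
l=5 r=15: min(4,15)*10=40 best=182, l++
l=6 r=15: min(19,15)*9=135 best=182, r--
l=6 r=14: min(19,18)*8=144 best=182, r--
l=6 r=13: min(19,8)*7=56 best=182, r--
l=6 r=12: min(19,7)*6=42 best=182, r--
l=6 r=11: min(19,11)*5=55 best=182, r--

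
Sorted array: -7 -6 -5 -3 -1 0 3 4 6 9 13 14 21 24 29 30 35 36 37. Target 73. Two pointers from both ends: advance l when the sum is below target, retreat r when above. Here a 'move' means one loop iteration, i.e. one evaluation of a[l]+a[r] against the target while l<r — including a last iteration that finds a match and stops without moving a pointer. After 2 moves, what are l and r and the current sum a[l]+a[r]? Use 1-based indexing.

l=1 r=19: -7+37=30 <73, l++
l=2 r=19: -6+37=31 <73, l++

l=3, r=19, sum=32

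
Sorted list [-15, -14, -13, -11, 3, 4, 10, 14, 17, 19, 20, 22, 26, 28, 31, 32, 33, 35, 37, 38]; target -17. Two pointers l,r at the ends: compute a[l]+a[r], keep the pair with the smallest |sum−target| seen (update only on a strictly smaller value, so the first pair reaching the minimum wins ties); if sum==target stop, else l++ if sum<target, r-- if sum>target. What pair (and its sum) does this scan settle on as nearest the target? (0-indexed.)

pair (-15, 3) with sum -12 (|Δ|=5)

[0,19] -15+38=23 d=40 * → r--
[0,18] -15+37=22 d=39 * → r--
[0,17] -15+35=20 d=37 * → r--
[0,16] -15+33=18 d=35 * → r--
[0,15] -15+32=17 d=34 * → r--
[0,14] -15+31=16 d=33 * → r--
[0,13] -15+28=13 d=30 * → r--
[0,12] -15+26=11 d=28 * → r--
[0,11] -15+22=7 d=24 * → r--
[0,10] -15+20=5 d=22 * → r--
[0,9] -15+19=4 d=21 * → r--
[0,8] -15+17=2 d=19 * → r--
[0,7] -15+14=-1 d=16 * → r--
[0,6] -15+10=-5 d=12 * → r--
[0,5] -15+4=-11 d=6 * → r--
[0,4] -15+3=-12 d=5 * → r--
[0,3] -15+-11=-26 d=9 → l++
[1,3] -14+-11=-25 d=8 → l++
[2,3] -13+-11=-24 d=7 → l++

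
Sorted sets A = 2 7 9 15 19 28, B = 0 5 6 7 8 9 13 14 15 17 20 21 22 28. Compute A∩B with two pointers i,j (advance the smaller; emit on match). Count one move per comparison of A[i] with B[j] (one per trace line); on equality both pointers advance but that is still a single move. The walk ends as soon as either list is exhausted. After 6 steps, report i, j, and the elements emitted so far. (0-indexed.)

i=2, j=5, emitted=[7]

i=0 j=0: 2>0, j++
i=0 j=1: 2<5, i++
i=1 j=1: 7>5, j++
i=1 j=2: 7>6, j++
i=1 j=3: 7==7 emit, i++,j++
i=2 j=4: 9>8, j++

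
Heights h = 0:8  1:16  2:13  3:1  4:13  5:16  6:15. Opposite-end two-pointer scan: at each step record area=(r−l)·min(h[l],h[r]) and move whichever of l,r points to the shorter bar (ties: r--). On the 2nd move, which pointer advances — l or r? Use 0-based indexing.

r

l=0 r=6: min(8,15)*6=48 best=48 *, l++
l=1 r=6: min(16,15)*5=75 best=75 *, r--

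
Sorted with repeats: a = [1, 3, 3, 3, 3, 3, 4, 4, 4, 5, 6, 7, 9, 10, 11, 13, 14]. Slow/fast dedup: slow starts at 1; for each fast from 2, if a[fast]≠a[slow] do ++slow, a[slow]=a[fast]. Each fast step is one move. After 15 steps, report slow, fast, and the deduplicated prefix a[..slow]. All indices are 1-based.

(s=1,f=2) a[fast]=3≠a[slow]=1 write a[2]=3 → slow++,fast++
(s=2,f=3) a[fast]=3=a[slow] dup → fast++
(s=2,f=4) a[fast]=3=a[slow] dup → fast++
(s=2,f=5) a[fast]=3=a[slow] dup → fast++
(s=2,f=6) a[fast]=3=a[slow] dup → fast++
(s=2,f=7) a[fast]=4≠a[slow]=3 write a[3]=4 → slow++,fast++
(s=3,f=8) a[fast]=4=a[slow] dup → fast++
(s=3,f=9) a[fast]=4=a[slow] dup → fast++
(s=3,f=10) a[fast]=5≠a[slow]=4 write a[4]=5 → slow++,fast++
(s=4,f=11) a[fast]=6≠a[slow]=5 write a[5]=6 → slow++,fast++
(s=5,f=12) a[fast]=7≠a[slow]=6 write a[6]=7 → slow++,fast++
(s=6,f=13) a[fast]=9≠a[slow]=7 write a[7]=9 → slow++,fast++
(s=7,f=14) a[fast]=10≠a[slow]=9 write a[8]=10 → slow++,fast++
(s=8,f=15) a[fast]=11≠a[slow]=10 write a[9]=11 → slow++,fast++
(s=9,f=16) a[fast]=13≠a[slow]=11 write a[10]=13 → slow++,fast++

slow=10, fast=17, prefix=[1, 3, 4, 5, 6, 7, 9, 10, 11, 13]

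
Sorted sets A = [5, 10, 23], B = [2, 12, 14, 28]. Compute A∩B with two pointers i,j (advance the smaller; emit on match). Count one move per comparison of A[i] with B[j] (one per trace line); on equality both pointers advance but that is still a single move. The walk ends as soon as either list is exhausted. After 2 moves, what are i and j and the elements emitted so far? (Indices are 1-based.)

i=2, j=2, emitted=[]

i=1 j=1: 5>2, j++
i=1 j=2: 5<12, i++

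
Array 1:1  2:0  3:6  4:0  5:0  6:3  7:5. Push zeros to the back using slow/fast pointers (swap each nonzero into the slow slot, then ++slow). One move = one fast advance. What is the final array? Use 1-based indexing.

(s=1,f=1) a[fast]=1≠0 swap→a[1]=1 → slow++,fast++
(s=2,f=2) a[fast]=0 → fast++
(s=2,f=3) a[fast]=6≠0 swap→a[2]=6 → slow++,fast++
(s=3,f=4) a[fast]=0 → fast++
(s=3,f=5) a[fast]=0 → fast++
(s=3,f=6) a[fast]=3≠0 swap→a[3]=3 → slow++,fast++
(s=4,f=7) a[fast]=5≠0 swap→a[4]=5 → slow++,fast++

[1, 6, 3, 5, 0, 0, 0]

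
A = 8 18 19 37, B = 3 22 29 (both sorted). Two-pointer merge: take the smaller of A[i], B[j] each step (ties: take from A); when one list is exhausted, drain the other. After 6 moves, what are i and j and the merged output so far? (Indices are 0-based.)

[i=0,j=0] A[i]=8>B[j]=3 take 3 → j++
[i=0,j=1] A[i]=8<=B[j]=22 take 8 → i++
[i=1,j=1] A[i]=18<=B[j]=22 take 18 → i++
[i=2,j=1] A[i]=19<=B[j]=22 take 19 → i++
[i=3,j=1] A[i]=37>B[j]=22 take 22 → j++
[i=3,j=2] A[i]=37>B[j]=29 take 29 → j++

i=3, j=3, merged so far=[3, 8, 18, 19, 22, 29]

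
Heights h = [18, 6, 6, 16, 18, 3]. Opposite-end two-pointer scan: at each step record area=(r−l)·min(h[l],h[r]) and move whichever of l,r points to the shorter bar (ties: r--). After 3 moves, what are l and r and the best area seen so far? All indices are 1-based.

l=1, r=3, best area=72

l=1 r=6: min(18,3)*5=15 best=15 *, r--
l=1 r=5: min(18,18)*4=72 best=72 *, r--
l=1 r=4: min(18,16)*3=48 best=72, r--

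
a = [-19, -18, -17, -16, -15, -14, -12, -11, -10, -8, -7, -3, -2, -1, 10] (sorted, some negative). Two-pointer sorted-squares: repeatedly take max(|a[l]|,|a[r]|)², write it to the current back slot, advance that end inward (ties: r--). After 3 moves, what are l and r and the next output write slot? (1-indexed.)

l=1 r=15: |-19|>|10| out[15]=361, l++
l=2 r=15: |-18|>|10| out[14]=324, l++
l=3 r=15: |-17|>|10| out[13]=289, l++

l=4, r=15, next write slot=12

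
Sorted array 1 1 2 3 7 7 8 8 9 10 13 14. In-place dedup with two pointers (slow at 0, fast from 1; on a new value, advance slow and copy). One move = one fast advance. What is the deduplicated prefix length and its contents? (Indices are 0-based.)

slow=0 fast=1: a[fast]=1=a[slow] dup, fast++
slow=0 fast=2: a[fast]=2≠a[slow]=1 write a[1]=2, slow++,fast++
slow=1 fast=3: a[fast]=3≠a[slow]=2 write a[2]=3, slow++,fast++
slow=2 fast=4: a[fast]=7≠a[slow]=3 write a[3]=7, slow++,fast++
slow=3 fast=5: a[fast]=7=a[slow] dup, fast++
slow=3 fast=6: a[fast]=8≠a[slow]=7 write a[4]=8, slow++,fast++
slow=4 fast=7: a[fast]=8=a[slow] dup, fast++
slow=4 fast=8: a[fast]=9≠a[slow]=8 write a[5]=9, slow++,fast++
slow=5 fast=9: a[fast]=10≠a[slow]=9 write a[6]=10, slow++,fast++
slow=6 fast=10: a[fast]=13≠a[slow]=10 write a[7]=13, slow++,fast++
slow=7 fast=11: a[fast]=14≠a[slow]=13 write a[8]=14, slow++,fast++

length 9; prefix = [1, 2, 3, 7, 8, 9, 10, 13, 14]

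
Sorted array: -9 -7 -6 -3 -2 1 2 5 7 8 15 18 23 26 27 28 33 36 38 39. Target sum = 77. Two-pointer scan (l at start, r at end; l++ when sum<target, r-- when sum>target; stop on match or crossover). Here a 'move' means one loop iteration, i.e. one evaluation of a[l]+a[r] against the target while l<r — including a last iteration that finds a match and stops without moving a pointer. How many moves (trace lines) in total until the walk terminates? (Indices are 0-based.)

[0,19] -9+39=30 <77 → l++
[1,19] -7+39=32 <77 → l++
[2,19] -6+39=33 <77 → l++
[3,19] -3+39=36 <77 → l++
[4,19] -2+39=37 <77 → l++
[5,19] 1+39=40 <77 → l++
[6,19] 2+39=41 <77 → l++
[7,19] 5+39=44 <77 → l++
[8,19] 7+39=46 <77 → l++
[9,19] 8+39=47 <77 → l++
[10,19] 15+39=54 <77 → l++
[11,19] 18+39=57 <77 → l++
[12,19] 23+39=62 <77 → l++
[13,19] 26+39=65 <77 → l++
[14,19] 27+39=66 <77 → l++
[15,19] 28+39=67 <77 → l++
[16,19] 33+39=72 <77 → l++
[17,19] 36+39=75 <77 → l++
[18,19] 38+39=77 → found

19 moves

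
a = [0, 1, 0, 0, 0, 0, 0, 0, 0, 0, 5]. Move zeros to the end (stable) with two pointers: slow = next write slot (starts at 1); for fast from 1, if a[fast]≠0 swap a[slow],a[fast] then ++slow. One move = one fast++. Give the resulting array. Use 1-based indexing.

[1, 5, 0, 0, 0, 0, 0, 0, 0, 0, 0]

(s=1,f=1) a[fast]=0 → fast++
(s=1,f=2) a[fast]=1≠0 swap→a[1]=1 → slow++,fast++
(s=2,f=3) a[fast]=0 → fast++
(s=2,f=4) a[fast]=0 → fast++
(s=2,f=5) a[fast]=0 → fast++
(s=2,f=6) a[fast]=0 → fast++
(s=2,f=7) a[fast]=0 → fast++
(s=2,f=8) a[fast]=0 → fast++
(s=2,f=9) a[fast]=0 → fast++
(s=2,f=10) a[fast]=0 → fast++
(s=2,f=11) a[fast]=5≠0 swap→a[2]=5 → slow++,fast++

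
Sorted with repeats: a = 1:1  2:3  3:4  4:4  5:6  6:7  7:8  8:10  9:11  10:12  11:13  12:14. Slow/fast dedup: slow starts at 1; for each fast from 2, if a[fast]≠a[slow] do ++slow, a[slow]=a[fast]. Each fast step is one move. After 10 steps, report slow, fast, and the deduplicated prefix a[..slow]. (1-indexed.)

slow=1 fast=2: a[fast]=3≠a[slow]=1 write a[2]=3, slow++,fast++
slow=2 fast=3: a[fast]=4≠a[slow]=3 write a[3]=4, slow++,fast++
slow=3 fast=4: a[fast]=4=a[slow] dup, fast++
slow=3 fast=5: a[fast]=6≠a[slow]=4 write a[4]=6, slow++,fast++
slow=4 fast=6: a[fast]=7≠a[slow]=6 write a[5]=7, slow++,fast++
slow=5 fast=7: a[fast]=8≠a[slow]=7 write a[6]=8, slow++,fast++
slow=6 fast=8: a[fast]=10≠a[slow]=8 write a[7]=10, slow++,fast++
slow=7 fast=9: a[fast]=11≠a[slow]=10 write a[8]=11, slow++,fast++
slow=8 fast=10: a[fast]=12≠a[slow]=11 write a[9]=12, slow++,fast++
slow=9 fast=11: a[fast]=13≠a[slow]=12 write a[10]=13, slow++,fast++

slow=10, fast=12, prefix=[1, 3, 4, 6, 7, 8, 10, 11, 12, 13]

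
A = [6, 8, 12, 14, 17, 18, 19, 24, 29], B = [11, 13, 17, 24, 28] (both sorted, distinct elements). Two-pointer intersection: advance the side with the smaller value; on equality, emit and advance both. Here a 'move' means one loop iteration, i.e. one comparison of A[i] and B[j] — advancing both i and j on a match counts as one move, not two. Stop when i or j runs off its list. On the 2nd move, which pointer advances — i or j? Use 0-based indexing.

i=0 j=0: 6<11, i++
i=1 j=0: 8<11, i++

i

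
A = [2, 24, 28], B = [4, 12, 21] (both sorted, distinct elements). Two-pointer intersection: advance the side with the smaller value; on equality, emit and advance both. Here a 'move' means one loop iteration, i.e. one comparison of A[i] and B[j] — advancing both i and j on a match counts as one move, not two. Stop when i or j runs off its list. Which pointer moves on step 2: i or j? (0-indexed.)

i=0 j=0: 2<4, i++
i=1 j=0: 24>4, j++

j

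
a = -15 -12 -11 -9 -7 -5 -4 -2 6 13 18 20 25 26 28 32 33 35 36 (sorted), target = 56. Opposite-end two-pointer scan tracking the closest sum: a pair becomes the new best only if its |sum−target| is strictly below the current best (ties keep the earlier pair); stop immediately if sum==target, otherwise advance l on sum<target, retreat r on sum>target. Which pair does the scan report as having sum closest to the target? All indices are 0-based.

[0,18] -15+36=21 d=35 * → l++
[1,18] -12+36=24 d=32 * → l++
[2,18] -11+36=25 d=31 * → l++
[3,18] -9+36=27 d=29 * → l++
[4,18] -7+36=29 d=27 * → l++
[5,18] -5+36=31 d=25 * → l++
[6,18] -4+36=32 d=24 * → l++
[7,18] -2+36=34 d=22 * → l++
[8,18] 6+36=42 d=14 * → l++
[9,18] 13+36=49 d=7 * → l++
[10,18] 18+36=54 d=2 * → l++
[11,18] 20+36=56 d=0 * → stop

pair (20, 36) with sum 56 (|Δ|=0)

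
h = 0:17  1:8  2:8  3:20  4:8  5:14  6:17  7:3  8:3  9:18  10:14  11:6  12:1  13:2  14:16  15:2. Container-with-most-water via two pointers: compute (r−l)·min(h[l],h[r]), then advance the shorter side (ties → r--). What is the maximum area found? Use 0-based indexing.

max area = 224

[0,15] min(17,2)*15=30 best=30 * → r--
[0,14] min(17,16)*14=224 best=224 * → r--
[0,13] min(17,2)*13=26 best=224 → r--
[0,12] min(17,1)*12=12 best=224 → r--
[0,11] min(17,6)*11=66 best=224 → r--
[0,10] min(17,14)*10=140 best=224 → r--
[0,9] min(17,18)*9=153 best=224 → l++
[1,9] min(8,18)*8=64 best=224 → l++
[2,9] min(8,18)*7=56 best=224 → l++
[3,9] min(20,18)*6=108 best=224 → r--
[3,8] min(20,3)*5=15 best=224 → r--
[3,7] min(20,3)*4=12 best=224 → r--
[3,6] min(20,17)*3=51 best=224 → r--
[3,5] min(20,14)*2=28 best=224 → r--
[3,4] min(20,8)*1=8 best=224 → r--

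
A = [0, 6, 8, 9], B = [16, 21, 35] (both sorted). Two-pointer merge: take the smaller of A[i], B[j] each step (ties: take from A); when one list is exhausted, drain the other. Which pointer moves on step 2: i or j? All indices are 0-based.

i

i=0 j=0: A[i]=0<=B[j]=16 take 0, i++
i=1 j=0: A[i]=6<=B[j]=16 take 6, i++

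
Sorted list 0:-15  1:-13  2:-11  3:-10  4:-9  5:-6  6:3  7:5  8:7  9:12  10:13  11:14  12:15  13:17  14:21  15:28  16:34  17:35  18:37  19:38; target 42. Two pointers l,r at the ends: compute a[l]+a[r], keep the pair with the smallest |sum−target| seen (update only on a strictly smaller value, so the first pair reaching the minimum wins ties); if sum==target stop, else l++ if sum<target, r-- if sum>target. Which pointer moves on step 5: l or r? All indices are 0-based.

[0,19] -15+38=23 d=19 * → l++
[1,19] -13+38=25 d=17 * → l++
[2,19] -11+38=27 d=15 * → l++
[3,19] -10+38=28 d=14 * → l++
[4,19] -9+38=29 d=13 * → l++

l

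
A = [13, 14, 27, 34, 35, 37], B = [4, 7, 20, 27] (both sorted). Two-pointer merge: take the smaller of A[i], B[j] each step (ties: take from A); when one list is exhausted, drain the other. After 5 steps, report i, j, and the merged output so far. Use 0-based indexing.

i=2, j=3, merged so far=[4, 7, 13, 14, 20]

i=0 j=0: A[i]=13>B[j]=4 take 4, j++
i=0 j=1: A[i]=13>B[j]=7 take 7, j++
i=0 j=2: A[i]=13<=B[j]=20 take 13, i++
i=1 j=2: A[i]=14<=B[j]=20 take 14, i++
i=2 j=2: A[i]=27>B[j]=20 take 20, j++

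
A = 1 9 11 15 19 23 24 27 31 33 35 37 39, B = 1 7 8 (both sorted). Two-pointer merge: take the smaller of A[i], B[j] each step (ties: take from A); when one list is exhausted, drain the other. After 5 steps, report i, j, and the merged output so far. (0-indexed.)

[i=0,j=0] A[i]=1<=B[j]=1 take 1 → i++
[i=1,j=0] A[i]=9>B[j]=1 take 1 → j++
[i=1,j=1] A[i]=9>B[j]=7 take 7 → j++
[i=1,j=2] A[i]=9>B[j]=8 take 8 → j++
[i=1,j=3] B done, take A[i]=9 → i++

i=2, j=3, merged so far=[1, 1, 7, 8, 9]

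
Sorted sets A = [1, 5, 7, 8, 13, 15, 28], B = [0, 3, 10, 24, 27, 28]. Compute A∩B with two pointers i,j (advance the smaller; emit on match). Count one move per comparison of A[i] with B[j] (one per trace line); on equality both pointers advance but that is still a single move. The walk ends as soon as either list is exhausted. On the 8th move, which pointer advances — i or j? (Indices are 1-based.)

[i=1,j=1] 1>0 → j++
[i=1,j=2] 1<3 → i++
[i=2,j=2] 5>3 → j++
[i=2,j=3] 5<10 → i++
[i=3,j=3] 7<10 → i++
[i=4,j=3] 8<10 → i++
[i=5,j=3] 13>10 → j++
[i=5,j=4] 13<24 → i++

i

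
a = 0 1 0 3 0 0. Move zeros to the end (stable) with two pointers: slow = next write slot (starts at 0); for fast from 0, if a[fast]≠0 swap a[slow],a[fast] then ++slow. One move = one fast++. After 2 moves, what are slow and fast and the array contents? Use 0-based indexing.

slow=1, fast=2, a=[1, 0, 0, 3, 0, 0]

(s=0,f=0) a[fast]=0 → fast++
(s=0,f=1) a[fast]=1≠0 swap→a[0]=1 → slow++,fast++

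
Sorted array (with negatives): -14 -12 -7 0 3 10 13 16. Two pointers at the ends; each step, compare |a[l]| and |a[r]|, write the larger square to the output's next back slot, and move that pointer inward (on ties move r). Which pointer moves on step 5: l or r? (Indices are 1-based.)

r

l=1 r=8: |-14|<=|16| out[8]=256, r--
l=1 r=7: |-14|>|13| out[7]=196, l++
l=2 r=7: |-12|<=|13| out[6]=169, r--
l=2 r=6: |-12|>|10| out[5]=144, l++
l=3 r=6: |-7|<=|10| out[4]=100, r--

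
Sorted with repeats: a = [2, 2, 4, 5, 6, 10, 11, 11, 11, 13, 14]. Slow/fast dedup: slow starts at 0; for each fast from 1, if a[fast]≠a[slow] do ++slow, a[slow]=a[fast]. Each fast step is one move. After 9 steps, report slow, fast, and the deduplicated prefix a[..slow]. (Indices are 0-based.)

slow=6, fast=10, prefix=[2, 4, 5, 6, 10, 11, 13]

slow=0 fast=1: a[fast]=2=a[slow] dup, fast++
slow=0 fast=2: a[fast]=4≠a[slow]=2 write a[1]=4, slow++,fast++
slow=1 fast=3: a[fast]=5≠a[slow]=4 write a[2]=5, slow++,fast++
slow=2 fast=4: a[fast]=6≠a[slow]=5 write a[3]=6, slow++,fast++
slow=3 fast=5: a[fast]=10≠a[slow]=6 write a[4]=10, slow++,fast++
slow=4 fast=6: a[fast]=11≠a[slow]=10 write a[5]=11, slow++,fast++
slow=5 fast=7: a[fast]=11=a[slow] dup, fast++
slow=5 fast=8: a[fast]=11=a[slow] dup, fast++
slow=5 fast=9: a[fast]=13≠a[slow]=11 write a[6]=13, slow++,fast++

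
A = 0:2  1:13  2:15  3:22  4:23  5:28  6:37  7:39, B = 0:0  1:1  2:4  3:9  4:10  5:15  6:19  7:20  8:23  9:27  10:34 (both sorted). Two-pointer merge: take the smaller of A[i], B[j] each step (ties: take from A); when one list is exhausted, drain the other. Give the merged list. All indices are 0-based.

[i=0,j=0] A[i]=2>B[j]=0 take 0 → j++
[i=0,j=1] A[i]=2>B[j]=1 take 1 → j++
[i=0,j=2] A[i]=2<=B[j]=4 take 2 → i++
[i=1,j=2] A[i]=13>B[j]=4 take 4 → j++
[i=1,j=3] A[i]=13>B[j]=9 take 9 → j++
[i=1,j=4] A[i]=13>B[j]=10 take 10 → j++
[i=1,j=5] A[i]=13<=B[j]=15 take 13 → i++
[i=2,j=5] A[i]=15<=B[j]=15 take 15 → i++
[i=3,j=5] A[i]=22>B[j]=15 take 15 → j++
[i=3,j=6] A[i]=22>B[j]=19 take 19 → j++
[i=3,j=7] A[i]=22>B[j]=20 take 20 → j++
[i=3,j=8] A[i]=22<=B[j]=23 take 22 → i++
[i=4,j=8] A[i]=23<=B[j]=23 take 23 → i++
[i=5,j=8] A[i]=28>B[j]=23 take 23 → j++
[i=5,j=9] A[i]=28>B[j]=27 take 27 → j++
[i=5,j=10] A[i]=28<=B[j]=34 take 28 → i++
[i=6,j=10] A[i]=37>B[j]=34 take 34 → j++
[i=6,j=11] B done, take A[i]=37 → i++
[i=7,j=11] B done, take A[i]=39 → i++

[0, 1, 2, 4, 9, 10, 13, 15, 15, 19, 20, 22, 23, 23, 27, 28, 34, 37, 39]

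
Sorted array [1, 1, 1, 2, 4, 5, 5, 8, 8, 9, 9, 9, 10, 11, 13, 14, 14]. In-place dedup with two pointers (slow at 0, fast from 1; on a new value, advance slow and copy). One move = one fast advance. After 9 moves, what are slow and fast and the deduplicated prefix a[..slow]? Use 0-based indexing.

slow=0 fast=1: a[fast]=1=a[slow] dup, fast++
slow=0 fast=2: a[fast]=1=a[slow] dup, fast++
slow=0 fast=3: a[fast]=2≠a[slow]=1 write a[1]=2, slow++,fast++
slow=1 fast=4: a[fast]=4≠a[slow]=2 write a[2]=4, slow++,fast++
slow=2 fast=5: a[fast]=5≠a[slow]=4 write a[3]=5, slow++,fast++
slow=3 fast=6: a[fast]=5=a[slow] dup, fast++
slow=3 fast=7: a[fast]=8≠a[slow]=5 write a[4]=8, slow++,fast++
slow=4 fast=8: a[fast]=8=a[slow] dup, fast++
slow=4 fast=9: a[fast]=9≠a[slow]=8 write a[5]=9, slow++,fast++

slow=5, fast=10, prefix=[1, 2, 4, 5, 8, 9]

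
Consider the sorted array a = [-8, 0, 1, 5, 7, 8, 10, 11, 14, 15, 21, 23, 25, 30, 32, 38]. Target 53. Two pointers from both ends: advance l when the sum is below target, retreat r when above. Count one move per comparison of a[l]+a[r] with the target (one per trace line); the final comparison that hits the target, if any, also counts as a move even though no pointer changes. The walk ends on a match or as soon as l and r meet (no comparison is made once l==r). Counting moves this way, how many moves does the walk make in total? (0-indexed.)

[0,15] -8+38=30 <53 → l++
[1,15] 0+38=38 <53 → l++
[2,15] 1+38=39 <53 → l++
[3,15] 5+38=43 <53 → l++
[4,15] 7+38=45 <53 → l++
[5,15] 8+38=46 <53 → l++
[6,15] 10+38=48 <53 → l++
[7,15] 11+38=49 <53 → l++
[8,15] 14+38=52 <53 → l++
[9,15] 15+38=53 → found

10 moves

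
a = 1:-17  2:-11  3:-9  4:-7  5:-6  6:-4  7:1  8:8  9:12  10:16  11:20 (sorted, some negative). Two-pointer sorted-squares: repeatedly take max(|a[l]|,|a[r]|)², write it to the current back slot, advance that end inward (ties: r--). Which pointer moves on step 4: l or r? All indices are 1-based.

r

l=1 r=11: |-17|<=|20| out[11]=400, r--
l=1 r=10: |-17|>|16| out[10]=289, l++
l=2 r=10: |-11|<=|16| out[9]=256, r--
l=2 r=9: |-11|<=|12| out[8]=144, r--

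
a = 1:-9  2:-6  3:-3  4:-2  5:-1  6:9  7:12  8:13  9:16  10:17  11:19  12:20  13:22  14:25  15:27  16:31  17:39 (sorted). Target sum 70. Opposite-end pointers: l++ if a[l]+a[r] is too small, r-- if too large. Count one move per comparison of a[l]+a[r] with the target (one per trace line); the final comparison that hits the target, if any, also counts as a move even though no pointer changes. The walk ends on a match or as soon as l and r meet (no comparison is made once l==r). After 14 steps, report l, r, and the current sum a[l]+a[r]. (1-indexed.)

l=1 r=17: -9+39=30 <70, l++
l=2 r=17: -6+39=33 <70, l++
l=3 r=17: -3+39=36 <70, l++
l=4 r=17: -2+39=37 <70, l++
l=5 r=17: -1+39=38 <70, l++
l=6 r=17: 9+39=48 <70, l++
l=7 r=17: 12+39=51 <70, l++
l=8 r=17: 13+39=52 <70, l++
l=9 r=17: 16+39=55 <70, l++
l=10 r=17: 17+39=56 <70, l++
l=11 r=17: 19+39=58 <70, l++
l=12 r=17: 20+39=59 <70, l++
l=13 r=17: 22+39=61 <70, l++
l=14 r=17: 25+39=64 <70, l++

l=15, r=17, sum=66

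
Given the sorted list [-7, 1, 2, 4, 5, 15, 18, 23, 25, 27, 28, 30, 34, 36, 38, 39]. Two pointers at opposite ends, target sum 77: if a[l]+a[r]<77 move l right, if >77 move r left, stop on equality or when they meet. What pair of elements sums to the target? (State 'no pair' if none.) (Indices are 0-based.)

l=0 r=15: -7+39=32 <77, l++
l=1 r=15: 1+39=40 <77, l++
l=2 r=15: 2+39=41 <77, l++
l=3 r=15: 4+39=43 <77, l++
l=4 r=15: 5+39=44 <77, l++
l=5 r=15: 15+39=54 <77, l++
l=6 r=15: 18+39=57 <77, l++
l=7 r=15: 23+39=62 <77, l++
l=8 r=15: 25+39=64 <77, l++
l=9 r=15: 27+39=66 <77, l++
l=10 r=15: 28+39=67 <77, l++
l=11 r=15: 30+39=69 <77, l++
l=12 r=15: 34+39=73 <77, l++
l=13 r=15: 36+39=75 <77, l++
l=14 r=15: 38+39=77, found

(38, 39)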